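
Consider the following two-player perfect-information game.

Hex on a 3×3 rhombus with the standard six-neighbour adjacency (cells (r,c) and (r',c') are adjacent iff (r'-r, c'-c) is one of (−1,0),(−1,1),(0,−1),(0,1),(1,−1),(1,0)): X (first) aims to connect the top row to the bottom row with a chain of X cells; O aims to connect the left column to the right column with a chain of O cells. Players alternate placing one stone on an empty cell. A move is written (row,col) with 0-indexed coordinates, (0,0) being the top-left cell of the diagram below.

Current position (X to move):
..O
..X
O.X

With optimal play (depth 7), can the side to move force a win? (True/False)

X winning at [..O/..X/O.X]: False

p1 X@[..O/..X/O.X]: (0,0)[X.O/..X/O.X]-1* (0,1)[.XO/..X/O.X]-1 (1,0)[..O/X.X/O.X]-1 (1,1)[..O/.XX/O.X]-1 (2,1)[..O/..X/OXX]-1
p2 O@[X.O/..X/O.X]: (0,1)[XOO/..X/O.X]+1* (1,0)[X.O/O.X/O.X]+1 (1,1)[X.O/.OX/O.X]+1 (2,1)[X.O/..X/OOX]-1
p3 X@[XOO/..X/O.X]: (1,0)[XOO/X.X/O.X]-1* (1,1)[XOO/.XX/O.X]-1 (2,1)[XOO/..X/OXX]-1
p4 O@[XOO/X.X/O.X]: (1,1)[XOO/XOX/O.X]+1* (2,1)[XOO/X.X/OOX]-1
p5 X@[XOO/XOX/O.X] terminal -1; root [..O/..X/O.X] d7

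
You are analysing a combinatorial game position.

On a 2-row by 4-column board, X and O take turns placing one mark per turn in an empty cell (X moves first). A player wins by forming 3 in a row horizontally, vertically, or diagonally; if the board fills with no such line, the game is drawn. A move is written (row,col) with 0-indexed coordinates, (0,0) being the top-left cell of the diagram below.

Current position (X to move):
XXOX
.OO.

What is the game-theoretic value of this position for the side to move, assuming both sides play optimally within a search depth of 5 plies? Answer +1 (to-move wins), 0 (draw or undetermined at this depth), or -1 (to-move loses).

ply 1, X at XXOX/.OO. | (1,0)=-1→XXOX/XOO.*; (1,3)=-1→XXOX/.OOX
ply 2, O at XXOX/XOO. | (1,3)=+1→XXOX/XOOO*
ply 3: XXOX/XOOO is terminal -1 (X); from XXOX/.OO. depth 5

value(XXOX/.OO., X) = -1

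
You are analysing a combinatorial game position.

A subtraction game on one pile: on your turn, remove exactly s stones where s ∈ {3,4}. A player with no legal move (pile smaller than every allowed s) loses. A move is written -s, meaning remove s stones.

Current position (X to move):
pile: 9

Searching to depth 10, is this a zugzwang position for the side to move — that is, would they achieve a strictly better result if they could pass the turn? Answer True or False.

zugzwang(9, X) = True

[9] X move#1: -3:-1/6*, -4:-1/5
[6] O move#2: -3:-1/3, -4:+1/2*
[2] end (terminal -1, X#3); searched 9 to 10
pass branch (O moves first from the same position):
  | [9] O move#1: -3:-1/6*, -4:-1/5
  | [6] X move#2: -3:-1/3, -4:+1/2*
  | [2] end (terminal -1, O#3); searched 9 to 10
X moving scores -1; X passing scores +1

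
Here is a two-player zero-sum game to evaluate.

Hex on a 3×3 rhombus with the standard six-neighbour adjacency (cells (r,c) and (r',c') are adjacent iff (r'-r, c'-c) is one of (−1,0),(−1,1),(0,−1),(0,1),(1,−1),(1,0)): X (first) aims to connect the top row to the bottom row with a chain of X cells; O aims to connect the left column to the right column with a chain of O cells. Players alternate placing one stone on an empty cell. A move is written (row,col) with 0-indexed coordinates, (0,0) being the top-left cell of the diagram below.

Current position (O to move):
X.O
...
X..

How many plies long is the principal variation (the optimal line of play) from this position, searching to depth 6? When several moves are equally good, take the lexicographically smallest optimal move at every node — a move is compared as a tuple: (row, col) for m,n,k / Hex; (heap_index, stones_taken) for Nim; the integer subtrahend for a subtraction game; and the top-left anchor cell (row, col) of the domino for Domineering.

PV length from [X.O/.../X..]: 3 plies

p1 O@[X.O/.../X..]: (0,1)[XOO/.../X..]-1 (1,0)[X.O/O../X..]+1* (1,1)[X.O/.O./X..]-1 (1,2)[X.O/..O/X..]-1 (2,1)[X.O/.../XO.]-1 (2,2)[X.O/.../X.O]-1
p2 X@[X.O/O../X..]: (0,1)[XXO/O../X..]-1* (1,1)[X.O/OX./X..]-1 (1,2)[X.O/O.X/X..]-1 (2,1)[X.O/O../XX.]-1 (2,2)[X.O/O../X.X]-1
p3 O@[XXO/O../X..]: (1,1)[XXO/OO./X..]+1* (1,2)[XXO/O.O/X..]-1 (2,1)[XXO/O../XO.]-1 (2,2)[XXO/O../X.O]-1
p4 X@[XXO/OO./X..] terminal -1; root [X.O/.../X..] d6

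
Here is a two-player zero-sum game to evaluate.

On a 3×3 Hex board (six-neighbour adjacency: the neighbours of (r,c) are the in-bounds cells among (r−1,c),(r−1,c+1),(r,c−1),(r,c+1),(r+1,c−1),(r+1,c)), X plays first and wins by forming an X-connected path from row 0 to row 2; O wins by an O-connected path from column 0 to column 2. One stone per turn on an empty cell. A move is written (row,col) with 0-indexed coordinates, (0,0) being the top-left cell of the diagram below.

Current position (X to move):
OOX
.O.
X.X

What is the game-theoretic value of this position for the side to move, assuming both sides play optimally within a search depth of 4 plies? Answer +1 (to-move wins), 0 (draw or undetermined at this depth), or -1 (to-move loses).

value(OOX/.O./X.X, X) = +1

[OOX/.O./X.X] X move#1: (1,0):-1/OOX/XO./X.X, (1,2):+1/OOX/.OX/X.X*, (2,1):-1/OOX/.O./XXX
[OOX/.OX/X.X] end (terminal -1, O#2); searched OOX/.O./X.X to 4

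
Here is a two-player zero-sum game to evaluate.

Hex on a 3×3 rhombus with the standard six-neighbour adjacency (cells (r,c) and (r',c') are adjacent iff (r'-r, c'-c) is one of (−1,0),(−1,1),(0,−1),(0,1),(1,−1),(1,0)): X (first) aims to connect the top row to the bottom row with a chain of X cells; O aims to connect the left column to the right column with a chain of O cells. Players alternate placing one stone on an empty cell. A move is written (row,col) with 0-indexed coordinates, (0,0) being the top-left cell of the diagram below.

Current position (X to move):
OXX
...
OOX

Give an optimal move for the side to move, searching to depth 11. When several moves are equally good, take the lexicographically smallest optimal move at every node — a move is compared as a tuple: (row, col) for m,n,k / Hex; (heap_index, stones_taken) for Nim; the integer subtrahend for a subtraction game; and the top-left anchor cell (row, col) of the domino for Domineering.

[OXX/.../OOX] X move#1: (1,0):-1/OXX/X../OOX, (1,1):-1/OXX/.X./OOX, (1,2):+1/OXX/..X/OOX*
[OXX/..X/OOX] end (terminal -1, O#2); searched OXX/.../OOX to 11

X's best at [OXX/.../OOX]: (1,2)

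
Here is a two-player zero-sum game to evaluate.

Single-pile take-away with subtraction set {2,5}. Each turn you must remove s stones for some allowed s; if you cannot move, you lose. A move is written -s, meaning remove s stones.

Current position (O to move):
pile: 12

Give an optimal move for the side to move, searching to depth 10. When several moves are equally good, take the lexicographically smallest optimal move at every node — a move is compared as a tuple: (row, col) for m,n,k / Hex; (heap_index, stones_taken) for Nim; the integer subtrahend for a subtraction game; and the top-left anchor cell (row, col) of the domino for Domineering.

ply 1, O at 12 | -2=-1→10; -5=+1→7*
ply 2, X at 7 | -2=-1→5*; -5=-1→2
ply 3, O at 5 | -2=-1→3; -5=+1→0*
ply 4: 0 is terminal -1 (X); from 12 depth 10

O's best at [12]: -5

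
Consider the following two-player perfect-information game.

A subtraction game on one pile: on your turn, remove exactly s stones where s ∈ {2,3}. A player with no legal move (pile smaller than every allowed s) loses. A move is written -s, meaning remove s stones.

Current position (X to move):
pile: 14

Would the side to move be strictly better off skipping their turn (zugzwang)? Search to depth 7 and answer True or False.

[14] X move#1: -2:-1/12, -3:+1/11*
[11] O move#2: -2:-1/9*, -3:-1/8
[9] X move#3: -2:-1/7, -3:+1/6*
[6] O move#4: -2:-1/4*, -3:-1/3
[4] X move#5: -2:-1/2, -3:+1/1*
[1] end (terminal -1, O#6); searched 14 to 7
if X skipped the turn, O would face:
~ [14] O move#1: -2:-1/12, -3:+1/11*
~ [11] X move#2: -2:-1/9*, -3:-1/8
~ [9] O move#3: -2:-1/7, -3:+1/6*
~ [6] X move#4: -2:-1/4*, -3:-1/3
~ [4] O move#5: -2:-1/2, -3:+1/1*
~ [1] end (terminal -1, X#6); searched 14 to 7
compare (X): move=+1 vs pass=-1

zugzwang(14, X) = False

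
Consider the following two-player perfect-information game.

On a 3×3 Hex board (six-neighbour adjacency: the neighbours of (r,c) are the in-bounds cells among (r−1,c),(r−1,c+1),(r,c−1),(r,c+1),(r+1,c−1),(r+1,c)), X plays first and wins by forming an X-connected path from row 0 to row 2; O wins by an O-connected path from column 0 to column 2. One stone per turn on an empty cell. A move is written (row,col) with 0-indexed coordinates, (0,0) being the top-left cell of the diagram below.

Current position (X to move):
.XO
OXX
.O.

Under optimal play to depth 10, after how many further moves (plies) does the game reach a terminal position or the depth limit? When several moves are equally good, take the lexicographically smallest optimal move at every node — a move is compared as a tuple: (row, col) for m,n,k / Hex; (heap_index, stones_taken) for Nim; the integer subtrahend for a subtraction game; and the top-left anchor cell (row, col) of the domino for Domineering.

PV length from [.XO/OXX/.O.]: 3 plies

ply 1, X at .XO/OXX/.O. | (0,0)=+1→XXO/OXX/.O.*; (2,0)=+1→.XO/OXX/XO.; (2,2)=+1→.XO/OXX/.OX
ply 2, O at XXO/OXX/.O. | (2,0)=-1→XXO/OXX/OO.*; (2,2)=-1→XXO/OXX/.OO
ply 3, X at XXO/OXX/OO. | (2,2)=+1→XXO/OXX/OOX*
ply 4: XXO/OXX/OOX is terminal -1 (O); from .XO/OXX/.O. depth 10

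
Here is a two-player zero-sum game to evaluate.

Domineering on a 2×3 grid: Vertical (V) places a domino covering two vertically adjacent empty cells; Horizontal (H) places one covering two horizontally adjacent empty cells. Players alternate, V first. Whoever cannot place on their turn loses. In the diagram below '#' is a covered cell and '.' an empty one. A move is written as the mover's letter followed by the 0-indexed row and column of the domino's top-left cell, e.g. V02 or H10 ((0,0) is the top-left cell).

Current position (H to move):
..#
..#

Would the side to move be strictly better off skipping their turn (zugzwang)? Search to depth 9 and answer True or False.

[..#/..#] H move#1: H00:+1/###/..#*, H10:+1/..#/###
[###/..#] end (terminal -1, V#2); searched ..#/..# to 9
suppose H passes — search the same position with V to move:
pass> [..#/..#] V move#1: V00:+1/#.#/#.#*, V01:+1/.##/.##
pass> [#.#/#.#] end (terminal -1, H#2); searched ..#/..# to 9
for H: play +1, pass -1

zugzwang(..#/..#, H) = False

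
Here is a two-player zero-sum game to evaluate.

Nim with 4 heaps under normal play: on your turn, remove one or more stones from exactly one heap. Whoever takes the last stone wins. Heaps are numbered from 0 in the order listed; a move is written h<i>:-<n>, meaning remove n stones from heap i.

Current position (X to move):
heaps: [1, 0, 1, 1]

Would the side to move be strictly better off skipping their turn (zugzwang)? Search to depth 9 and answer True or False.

[(1,0,1,1)] X move#1: h0:-1:+1/(0,0,1,1)*, h2:-1:+1/(1,0,0,1), h3:-1:+1/(1,0,1,0)
[(0,0,1,1)] O move#2: h2:-1:-1/(0,0,0,1)*, h3:-1:-1/(0,0,1,0)
[(0,0,0,1)] X move#3: h3:-1:+1/(0,0,0,0)*
[(0,0,0,0)] end (terminal -1, O#4); searched (1,0,1,1) to 9
pass branch (O moves first from the same position):
  | [(1,0,1,1)] O move#1: h0:-1:+1/(0,0,1,1)*, h2:-1:+1/(1,0,0,1), h3:-1:+1/(1,0,1,0)
  | [(0,0,1,1)] X move#2: h2:-1:-1/(0,0,0,1)*, h3:-1:-1/(0,0,1,0)
  | [(0,0,0,1)] O move#3: h3:-1:+1/(0,0,0,0)*
  | [(0,0,0,0)] end (terminal -1, X#4); searched (1,0,1,1) to 9
X moving scores +1; X passing scores -1

zugzwang((1,0,1,1), X) = False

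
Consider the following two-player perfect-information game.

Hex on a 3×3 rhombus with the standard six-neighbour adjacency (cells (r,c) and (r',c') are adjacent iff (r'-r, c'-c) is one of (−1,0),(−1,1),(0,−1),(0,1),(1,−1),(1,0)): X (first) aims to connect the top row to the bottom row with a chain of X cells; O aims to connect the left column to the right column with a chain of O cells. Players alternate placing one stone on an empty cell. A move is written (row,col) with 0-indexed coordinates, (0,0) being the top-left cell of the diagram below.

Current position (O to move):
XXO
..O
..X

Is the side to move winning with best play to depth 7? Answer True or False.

[XXO/..O/..X] O move#1: (1,0):-1/XXO/O.O/..X, (1,1):+1/XXO/.OO/..X*, (2,0):+1/XXO/..O/O.X, (2,1):-1/XXO/..O/.OX
[XXO/.OO/..X] X move#2: (1,0):-1/XXO/XOO/..X*, (2,0):-1/XXO/.OO/X.X, (2,1):-1/XXO/.OO/.XX
[XXO/XOO/..X] O move#3: (2,0):+1/XXO/XOO/O.X*, (2,1):-1/XXO/XOO/.OX
[XXO/XOO/O.X] end (terminal -1, X#4); searched XXO/..O/..X to 7

O winning at [XXO/..O/..X]: True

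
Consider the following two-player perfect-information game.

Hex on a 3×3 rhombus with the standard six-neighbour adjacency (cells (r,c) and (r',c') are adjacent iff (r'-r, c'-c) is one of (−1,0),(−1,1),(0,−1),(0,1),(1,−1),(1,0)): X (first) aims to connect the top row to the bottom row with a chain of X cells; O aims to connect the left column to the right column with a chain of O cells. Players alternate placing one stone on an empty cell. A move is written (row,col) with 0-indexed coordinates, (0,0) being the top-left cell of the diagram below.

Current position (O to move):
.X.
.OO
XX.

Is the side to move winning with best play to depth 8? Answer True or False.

O winning at [.X./.OO/XX.]: True

[.X./.OO/XX.] O move#1: (0,0):-1/OX./.OO/XX., (0,2):-1/.XO/.OO/XX., (1,0):+1/.X./OOO/XX.*, (2,2):-1/.X./.OO/XXO
[.X./OOO/XX.] end (terminal -1, X#2); searched .X./.OO/XX. to 8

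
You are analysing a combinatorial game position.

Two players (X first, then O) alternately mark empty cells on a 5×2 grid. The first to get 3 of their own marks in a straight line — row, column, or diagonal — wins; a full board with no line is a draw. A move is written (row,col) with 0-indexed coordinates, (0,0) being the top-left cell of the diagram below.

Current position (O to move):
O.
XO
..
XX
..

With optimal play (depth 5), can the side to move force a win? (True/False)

O winning at [O./XO/../XX/..]: False

p1 O@[O./XO/../XX/..]: (0,1)[OO/XO/../XX/..]-1 (2,0)[O./XO/O./XX/..]+0* (2,1)[O./XO/.O/XX/..]-1 (4,0)[O./XO/../XX/O.]-1 (4,1)[O./XO/../XX/.O]-1
p2 X@[O./XO/O./XX/..]: (0,1)[OX/XO/O./XX/..]+0* (2,1)[O./XO/OX/XX/..]+0 (4,0)[O./XO/O./XX/X.]+0 (4,1)[O./XO/O./XX/.X]+0
p3 O@[OX/XO/O./XX/..]: (2,1)[OX/XO/OO/XX/..]+0* (4,0)[OX/XO/O./XX/O.]+0 (4,1)[OX/XO/O./XX/.O]+0
p4 X@[OX/XO/OO/XX/..]: (4,0)[OX/XO/OO/XX/X.]+0* (4,1)[OX/XO/OO/XX/.X]+0
p5 O@[OX/XO/OO/XX/X.]: (4,1)[OX/XO/OO/XX/XO]+0*
p6 X@[OX/XO/OO/XX/XO] terminal +0; root [O./XO/../XX/..] d5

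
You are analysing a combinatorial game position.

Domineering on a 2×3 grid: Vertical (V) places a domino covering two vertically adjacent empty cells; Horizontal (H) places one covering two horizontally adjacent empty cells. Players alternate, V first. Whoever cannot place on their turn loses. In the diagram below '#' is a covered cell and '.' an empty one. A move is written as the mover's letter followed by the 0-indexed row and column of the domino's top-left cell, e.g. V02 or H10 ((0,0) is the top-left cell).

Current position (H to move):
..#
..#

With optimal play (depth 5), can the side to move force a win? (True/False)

[..#/..#] H move#1: H00:+1/###/..#*, H10:+1/..#/###
[###/..#] end (terminal -1, V#2); searched ..#/..# to 5

H winning at [..#/..#]: True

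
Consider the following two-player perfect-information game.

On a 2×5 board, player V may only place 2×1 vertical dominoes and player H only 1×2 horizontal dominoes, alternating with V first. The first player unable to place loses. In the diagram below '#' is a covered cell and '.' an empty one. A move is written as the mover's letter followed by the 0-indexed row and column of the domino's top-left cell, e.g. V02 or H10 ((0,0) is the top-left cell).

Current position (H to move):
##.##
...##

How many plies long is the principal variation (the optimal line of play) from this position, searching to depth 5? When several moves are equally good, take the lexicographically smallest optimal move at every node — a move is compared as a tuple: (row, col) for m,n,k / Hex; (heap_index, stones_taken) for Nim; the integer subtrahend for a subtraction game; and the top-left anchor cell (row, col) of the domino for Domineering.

ply 1, H at ##.##/...## | H10=-1→##.##/##.##; H11=+1→##.##/.####*
ply 2: ##.##/.#### is terminal -1 (V); from ##.##/...## depth 5

PV length from [##.##/...##]: 1 ply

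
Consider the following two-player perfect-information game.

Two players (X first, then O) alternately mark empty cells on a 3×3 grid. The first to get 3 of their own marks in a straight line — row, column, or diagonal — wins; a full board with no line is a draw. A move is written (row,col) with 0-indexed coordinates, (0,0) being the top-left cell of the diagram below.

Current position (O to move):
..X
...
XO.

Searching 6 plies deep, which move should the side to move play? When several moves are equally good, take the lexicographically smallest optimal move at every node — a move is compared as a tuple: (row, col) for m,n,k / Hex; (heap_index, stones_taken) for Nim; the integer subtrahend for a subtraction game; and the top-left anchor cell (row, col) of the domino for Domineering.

ply 1, O at ..X/.../XO. | (0,0)=-1→O.X/.../XO.; (0,1)=-1→.OX/.../XO.; (1,0)=-1→..X/O../XO.; (1,1)=+0→..X/.O./XO.*; (1,2)=-1→..X/..O/XO.; (2,2)=-1→..X/.../XOO
ply 2, X at ..X/.O./XO. | (0,0)=-1→X.X/.O./XO.; (0,1)=+0→.XX/.O./XO.*; (1,0)=-1→..X/XO./XO.; (1,2)=-1→..X/.OX/XO.; (2,2)=-1→..X/.O./XOX
ply 3, O at .XX/.O./XO. | (0,0)=+0→OXX/.O./XO.*; (1,0)=-1→.XX/OO./XO.; (1,2)=-1→.XX/.OO/XO.; (2,2)=-1→.XX/.O./XOO
ply 4, X at OXX/.O./XO. | (1,0)=-1→OXX/XO./XO.; (1,2)=-1→OXX/.OX/XO.; (2,2)=+0→OXX/.O./XOX*
ply 5, O at OXX/.O./XOX | (1,0)=-1→OXX/OO./XOX; (1,2)=+0→OXX/.OO/XOX*
ply 6, X at OXX/.OO/XOX | (1,0)=+0→OXX/XOO/XOX*
ply 7: OXX/XOO/XOX is terminal +0 (O); from ..X/.../XO. depth 6

O's best at [..X/.../XO.]: (1,1)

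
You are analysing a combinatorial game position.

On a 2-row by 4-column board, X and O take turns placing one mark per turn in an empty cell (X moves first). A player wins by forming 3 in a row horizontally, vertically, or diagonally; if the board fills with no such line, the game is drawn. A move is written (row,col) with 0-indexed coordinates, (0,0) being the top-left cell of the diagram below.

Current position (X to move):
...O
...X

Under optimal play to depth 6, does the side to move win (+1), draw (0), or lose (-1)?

value(...O/...X, X) = 0

p1 X@[...O/...X]: (0,0)[X..O/...X]+0* (0,1)[.X.O/...X]+0 (0,2)[..XO/...X]+0 (1,0)[...O/X..X]+0 (1,1)[...O/.X.X]+0 (1,2)[...O/..XX]+0
p2 O@[X..O/...X]: (0,1)[XO.O/...X]+0* (0,2)[X.OO/...X]+0 (1,0)[X..O/O..X]+0 (1,1)[X..O/.O.X]+0 (1,2)[X..O/..OX]+0
p3 X@[XO.O/...X]: (0,2)[XOXO/...X]+0* (1,0)[XO.O/X..X]-1 (1,1)[XO.O/.X.X]-1 (1,2)[XO.O/..XX]-1
p4 O@[XOXO/...X]: (1,0)[XOXO/O..X]+0* (1,1)[XOXO/.O.X]+0 (1,2)[XOXO/..OX]+0
p5 X@[XOXO/O..X]: (1,1)[XOXO/OX.X]+0* (1,2)[XOXO/O.XX]+0
p6 O@[XOXO/OX.X]: (1,2)[XOXO/OXOX]+0*
p7 X@[XOXO/OXOX] terminal +0; root [...O/...X] d6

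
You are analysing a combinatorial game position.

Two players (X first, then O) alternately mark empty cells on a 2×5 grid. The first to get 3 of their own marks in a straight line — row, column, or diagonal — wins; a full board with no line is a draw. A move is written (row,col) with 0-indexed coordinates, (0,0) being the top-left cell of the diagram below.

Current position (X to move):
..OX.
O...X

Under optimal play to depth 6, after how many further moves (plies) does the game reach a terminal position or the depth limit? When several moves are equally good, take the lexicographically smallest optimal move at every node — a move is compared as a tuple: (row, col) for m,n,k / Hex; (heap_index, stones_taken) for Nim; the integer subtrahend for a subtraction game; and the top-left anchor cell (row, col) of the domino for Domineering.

p1 X@[..OX./O...X]: (0,0)[X.OX./O...X]+0* (0,1)[.XOX./O...X]+0 (0,4)[..OXX/O...X]+0 (1,1)[..OX./OX..X]+0 (1,2)[..OX./O.X.X]+0 (1,3)[..OX./O..XX]+0
p2 O@[X.OX./O...X]: (0,1)[XOOX./O...X]+0* (0,4)[X.OXO/O...X]+0 (1,1)[X.OX./OO..X]+0 (1,2)[X.OX./O.O.X]+0 (1,3)[X.OX./O..OX]+0
p3 X@[XOOX./O...X]: (0,4)[XOOXX/O...X]+0* (1,1)[XOOX./OX..X]+0 (1,2)[XOOX./O.X.X]+0 (1,3)[XOOX./O..XX]+0
p4 O@[XOOXX/O...X]: (1,1)[XOOXX/OO..X]+0* (1,2)[XOOXX/O.O.X]+0 (1,3)[XOOXX/O..OX]+0
p5 X@[XOOXX/OO..X]: (1,2)[XOOXX/OOX.X]+0* (1,3)[XOOXX/OO.XX]-1
p6 O@[XOOXX/OOX.X]: (1,3)[XOOXX/OOXOX]+0*
p7 X@[XOOXX/OOXOX] terminal +0; root [..OX./O...X] d6

PV length from [..OX./O...X]: 6 plies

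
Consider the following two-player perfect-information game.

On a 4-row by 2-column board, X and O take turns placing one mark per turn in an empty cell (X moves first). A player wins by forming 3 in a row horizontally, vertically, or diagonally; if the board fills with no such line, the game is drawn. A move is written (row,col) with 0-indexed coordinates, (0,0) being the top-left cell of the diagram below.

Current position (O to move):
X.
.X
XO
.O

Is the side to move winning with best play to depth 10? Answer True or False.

O winning at [X./.X/XO/.O]: False

ply 1, O at X./.X/XO/.O | (0,1)=-1→XO/.X/XO/.O; (1,0)=+0→X./OX/XO/.O*; (3,0)=-1→X./.X/XO/OO
ply 2, X at X./OX/XO/.O | (0,1)=+0→XX/OX/XO/.O*; (3,0)=+0→X./OX/XO/XO
ply 3, O at XX/OX/XO/.O | (3,0)=+0→XX/OX/XO/OO*
ply 4: XX/OX/XO/OO is terminal +0 (X); from X./.X/XO/.O depth 10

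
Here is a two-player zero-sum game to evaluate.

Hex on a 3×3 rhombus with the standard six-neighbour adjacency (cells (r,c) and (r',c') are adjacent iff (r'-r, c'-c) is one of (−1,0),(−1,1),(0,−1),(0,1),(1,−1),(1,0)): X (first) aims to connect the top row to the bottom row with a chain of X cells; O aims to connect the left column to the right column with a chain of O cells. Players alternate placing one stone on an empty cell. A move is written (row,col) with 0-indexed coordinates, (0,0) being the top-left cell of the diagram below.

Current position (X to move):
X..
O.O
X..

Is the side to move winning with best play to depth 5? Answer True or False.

ply 1, X at X../O.O/X.. | (0,1)=-1→XX./O.O/X..; (0,2)=-1→X.X/O.O/X..; (1,1)=+1→X../OXO/X..*; (2,1)=-1→X../O.O/XX.; (2,2)=-1→X../O.O/X.X
ply 2, O at X../OXO/X.. | (0,1)=-1→XO./OXO/X..*; (0,2)=-1→X.O/OXO/X..; (2,1)=-1→X../OXO/XO.; (2,2)=-1→X../OXO/X.O
ply 3, X at XO./OXO/X.. | (0,2)=+1→XOX/OXO/X..*; (2,1)=-1→XO./OXO/XX.; (2,2)=-1→XO./OXO/X.X
ply 4: XOX/OXO/X.. is terminal -1 (O); from X../O.O/X.. depth 5

X winning at [X../O.O/X..]: True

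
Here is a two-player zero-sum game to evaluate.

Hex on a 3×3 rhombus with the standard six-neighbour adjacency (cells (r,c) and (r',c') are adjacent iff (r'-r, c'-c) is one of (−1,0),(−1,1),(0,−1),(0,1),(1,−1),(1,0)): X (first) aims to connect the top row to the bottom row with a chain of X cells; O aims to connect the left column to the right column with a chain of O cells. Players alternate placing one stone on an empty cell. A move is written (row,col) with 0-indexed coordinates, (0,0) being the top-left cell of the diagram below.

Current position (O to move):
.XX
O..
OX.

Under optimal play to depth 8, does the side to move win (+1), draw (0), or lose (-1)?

value(.XX/O../OX., O) = -1

ply 1, O at .XX/O../OX. | (0,0)=-1→OXX/O../OX.*; (1,1)=-1→.XX/OO./OX.; (1,2)=-1→.XX/O.O/OX.; (2,2)=-1→.XX/O../OXO
ply 2, X at OXX/O../OX. | (1,1)=+1→OXX/OX./OX.*; (1,2)=+1→OXX/O.X/OX.; (2,2)=+1→OXX/O../OXX
ply 3: OXX/OX./OX. is terminal -1 (O); from .XX/O../OX. depth 8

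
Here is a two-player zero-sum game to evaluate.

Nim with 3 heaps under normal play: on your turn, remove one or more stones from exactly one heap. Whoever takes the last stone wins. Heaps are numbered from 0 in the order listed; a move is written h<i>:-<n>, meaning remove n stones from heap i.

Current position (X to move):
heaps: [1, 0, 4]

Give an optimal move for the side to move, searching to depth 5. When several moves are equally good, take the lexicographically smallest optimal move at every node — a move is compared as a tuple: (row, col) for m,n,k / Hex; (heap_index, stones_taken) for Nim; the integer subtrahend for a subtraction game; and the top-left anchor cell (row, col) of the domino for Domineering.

[(1,0,4)] X move#1: h0:-1:-1/(0,0,4), h2:-1:-1/(1,0,3), h2:-2:-1/(1,0,2), h2:-3:+1/(1,0,1)*, h2:-4:-1/(1,0,0)
[(1,0,1)] O move#2: h0:-1:-1/(0,0,1)*, h2:-1:-1/(1,0,0)
[(0,0,1)] X move#3: h2:-1:+1/(0,0,0)*
[(0,0,0)] end (terminal -1, O#4); searched (1,0,4) to 5

X's best at [(1,0,4)]: h2:-3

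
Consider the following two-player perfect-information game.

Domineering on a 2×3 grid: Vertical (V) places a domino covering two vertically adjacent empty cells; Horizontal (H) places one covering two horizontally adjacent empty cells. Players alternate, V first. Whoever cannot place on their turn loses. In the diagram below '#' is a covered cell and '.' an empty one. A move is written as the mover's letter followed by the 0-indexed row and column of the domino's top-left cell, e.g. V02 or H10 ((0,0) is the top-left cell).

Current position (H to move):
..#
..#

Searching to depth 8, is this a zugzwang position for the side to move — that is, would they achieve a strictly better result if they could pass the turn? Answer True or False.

ply 1, H at ..#/..# | H00=+1→###/..#*; H10=+1→..#/###
ply 2: ###/..# is terminal -1 (V); from ..#/..# depth 8
suppose H passes — search the same position with V to move:
pass> ply 1, V at ..#/..# | V00=+1→#.#/#.#*; V01=+1→.##/.##
pass> ply 2: #.#/#.# is terminal -1 (H); from ..#/..# depth 8
for H: play +1, pass -1

zugzwang(..#/..#, H) = False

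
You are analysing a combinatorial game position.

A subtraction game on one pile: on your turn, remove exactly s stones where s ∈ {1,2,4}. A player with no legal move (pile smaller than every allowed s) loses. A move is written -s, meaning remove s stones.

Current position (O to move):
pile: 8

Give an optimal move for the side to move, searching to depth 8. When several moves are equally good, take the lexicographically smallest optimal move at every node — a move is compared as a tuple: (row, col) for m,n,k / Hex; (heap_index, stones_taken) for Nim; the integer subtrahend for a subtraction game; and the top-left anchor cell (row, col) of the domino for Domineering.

O's best at [8]: -2

p1 O@[8]: -1[7]-1 -2[6]+1* -4[4]-1
p2 X@[6]: -1[5]-1* -2[4]-1 -4[2]-1
p3 O@[5]: -1[4]-1 -2[3]+1* -4[1]-1
p4 X@[3]: -1[2]-1* -2[1]-1
p5 O@[2]: -1[1]-1 -2[0]+1*
p6 X@[0] terminal -1; root [8] d8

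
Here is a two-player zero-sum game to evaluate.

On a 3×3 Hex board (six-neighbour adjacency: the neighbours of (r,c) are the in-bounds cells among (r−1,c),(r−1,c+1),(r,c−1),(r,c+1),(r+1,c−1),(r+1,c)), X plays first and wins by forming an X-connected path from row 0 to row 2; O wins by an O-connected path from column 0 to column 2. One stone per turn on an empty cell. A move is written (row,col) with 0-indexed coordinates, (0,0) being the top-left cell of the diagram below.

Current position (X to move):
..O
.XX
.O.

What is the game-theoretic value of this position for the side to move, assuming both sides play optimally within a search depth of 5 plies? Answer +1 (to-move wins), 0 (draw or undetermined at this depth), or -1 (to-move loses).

p1 X@[..O/.XX/.O.]: (0,0)[X.O/.XX/.O.]+1* (0,1)[.XO/.XX/.O.]+1 (1,0)[..O/XXX/.O.]+1 (2,0)[..O/.XX/XO.]-1 (2,2)[..O/.XX/.OX]-1
p2 O@[X.O/.XX/.O.]: (0,1)[XOO/.XX/.O.]-1* (1,0)[X.O/OXX/.O.]-1 (2,0)[X.O/.XX/OO.]-1 (2,2)[X.O/.XX/.OO]-1
p3 X@[XOO/.XX/.O.]: (1,0)[XOO/XXX/.O.]+1* (2,0)[XOO/.XX/XO.]-1 (2,2)[XOO/.XX/.OX]-1
p4 O@[XOO/XXX/.O.]: (2,0)[XOO/XXX/OO.]-1* (2,2)[XOO/XXX/.OO]-1
p5 X@[XOO/XXX/OO.]: (2,2)[XOO/XXX/OOX]+1*
p6 O@[XOO/XXX/OOX] terminal -1; root [..O/.XX/.O.] d5

value(..O/.XX/.O., X) = +1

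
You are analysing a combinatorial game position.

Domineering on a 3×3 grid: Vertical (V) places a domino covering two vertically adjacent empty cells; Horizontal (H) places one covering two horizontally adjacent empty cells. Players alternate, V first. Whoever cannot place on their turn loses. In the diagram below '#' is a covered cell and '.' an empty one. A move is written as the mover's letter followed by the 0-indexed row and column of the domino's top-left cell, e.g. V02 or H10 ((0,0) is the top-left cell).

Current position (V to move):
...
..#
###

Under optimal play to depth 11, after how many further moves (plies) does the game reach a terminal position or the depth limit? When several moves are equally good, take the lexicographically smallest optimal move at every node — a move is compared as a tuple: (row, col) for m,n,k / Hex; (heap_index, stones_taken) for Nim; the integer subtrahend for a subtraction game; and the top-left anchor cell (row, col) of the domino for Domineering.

p1 V@[.../..#/###]: V00[#../#.#/###]-1 V01[.#./.##/###]+1*
p2 H@[.#./.##/###] terminal -1; root [.../..#/###] d11

PV length from [.../..#/###]: 1 ply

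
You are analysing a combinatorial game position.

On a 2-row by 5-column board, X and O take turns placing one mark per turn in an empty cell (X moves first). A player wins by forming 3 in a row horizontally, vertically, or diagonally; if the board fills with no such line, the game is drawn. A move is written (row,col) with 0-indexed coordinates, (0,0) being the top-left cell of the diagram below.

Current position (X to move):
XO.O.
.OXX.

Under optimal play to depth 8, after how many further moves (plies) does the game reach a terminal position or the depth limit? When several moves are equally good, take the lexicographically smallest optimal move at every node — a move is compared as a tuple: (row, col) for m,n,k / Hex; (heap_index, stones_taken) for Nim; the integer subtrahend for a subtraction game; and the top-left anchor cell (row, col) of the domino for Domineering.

PV length from [XO.O./.OXX.]: 1 ply

ply 1, X at XO.O./.OXX. | (0,2)=+0→XOXO./.OXX.; (0,4)=-1→XO.OX/.OXX.; (1,0)=-1→XO.O./XOXX.; (1,4)=+1→XO.O./.OXXX*
ply 2: XO.O./.OXXX is terminal -1 (O); from XO.O./.OXX. depth 8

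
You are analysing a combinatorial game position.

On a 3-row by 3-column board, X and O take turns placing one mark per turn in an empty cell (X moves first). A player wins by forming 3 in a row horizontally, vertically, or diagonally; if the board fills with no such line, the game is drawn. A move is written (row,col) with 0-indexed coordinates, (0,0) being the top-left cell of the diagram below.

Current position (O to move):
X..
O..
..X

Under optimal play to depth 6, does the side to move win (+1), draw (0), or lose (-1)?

value(X../O../..X, O) = 0

p1 O@[X../O../..X]: (0,1)[XO./O../..X]-1 (0,2)[X.O/O../..X]-1 (1,1)[X../OO./..X]+0* (1,2)[X../O.O/..X]-1 (2,0)[X../O../O.X]-1 (2,1)[X../O../.OX]-1
p2 X@[X../OO./..X]: (0,1)[XX./OO./..X]-1 (0,2)[X.X/OO./..X]-1 (1,2)[X../OOX/..X]+0* (2,0)[X../OO./X.X]-1 (2,1)[X../OO./.XX]-1
p3 O@[X../OOX/..X]: (0,1)[XO./OOX/..X]-1 (0,2)[X.O/OOX/..X]+0* (2,0)[X../OOX/O.X]-1 (2,1)[X../OOX/.OX]-1
p4 X@[X.O/OOX/..X]: (0,1)[XXO/OOX/..X]-1 (2,0)[X.O/OOX/X.X]+0* (2,1)[X.O/OOX/.XX]-1
p5 O@[X.O/OOX/X.X]: (0,1)[XOO/OOX/X.X]-1 (2,1)[X.O/OOX/XOX]+0*
p6 X@[X.O/OOX/XOX]: (0,1)[XXO/OOX/XOX]+0*
p7 O@[XXO/OOX/XOX] terminal +0; root [X../O../..X] d6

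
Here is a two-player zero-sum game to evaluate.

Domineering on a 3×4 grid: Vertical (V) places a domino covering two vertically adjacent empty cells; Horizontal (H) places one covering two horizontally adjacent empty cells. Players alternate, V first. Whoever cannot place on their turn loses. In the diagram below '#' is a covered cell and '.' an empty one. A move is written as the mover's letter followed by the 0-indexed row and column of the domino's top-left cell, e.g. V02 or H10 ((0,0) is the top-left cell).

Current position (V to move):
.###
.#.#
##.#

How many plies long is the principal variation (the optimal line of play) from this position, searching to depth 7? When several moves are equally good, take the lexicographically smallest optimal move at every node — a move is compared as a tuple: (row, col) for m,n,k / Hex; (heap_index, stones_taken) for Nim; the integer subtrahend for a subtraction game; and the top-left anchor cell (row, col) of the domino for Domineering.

PV length from [.###/.#.#/##.#]: 1 ply

p1 V@[.###/.#.#/##.#]: V00[####/##.#/##.#]+1* V12[.###/.###/####]+1
p2 H@[####/##.#/##.#] terminal -1; root [.###/.#.#/##.#] d7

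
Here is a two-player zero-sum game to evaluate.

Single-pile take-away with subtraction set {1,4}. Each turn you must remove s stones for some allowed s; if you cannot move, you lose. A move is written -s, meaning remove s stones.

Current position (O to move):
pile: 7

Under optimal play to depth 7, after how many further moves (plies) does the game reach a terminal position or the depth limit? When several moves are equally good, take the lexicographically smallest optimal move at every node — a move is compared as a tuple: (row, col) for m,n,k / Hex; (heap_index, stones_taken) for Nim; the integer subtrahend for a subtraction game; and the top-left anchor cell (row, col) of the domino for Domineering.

[7] O move#1: -1:-1/6*, -4:-1/3
[6] X move#2: -1:+1/5*, -4:+1/2
[5] O move#3: -1:-1/4*, -4:-1/1
[4] X move#4: -1:-1/3, -4:+1/0*
[0] end (terminal -1, O#5); searched 7 to 7

PV length from [7]: 4 plies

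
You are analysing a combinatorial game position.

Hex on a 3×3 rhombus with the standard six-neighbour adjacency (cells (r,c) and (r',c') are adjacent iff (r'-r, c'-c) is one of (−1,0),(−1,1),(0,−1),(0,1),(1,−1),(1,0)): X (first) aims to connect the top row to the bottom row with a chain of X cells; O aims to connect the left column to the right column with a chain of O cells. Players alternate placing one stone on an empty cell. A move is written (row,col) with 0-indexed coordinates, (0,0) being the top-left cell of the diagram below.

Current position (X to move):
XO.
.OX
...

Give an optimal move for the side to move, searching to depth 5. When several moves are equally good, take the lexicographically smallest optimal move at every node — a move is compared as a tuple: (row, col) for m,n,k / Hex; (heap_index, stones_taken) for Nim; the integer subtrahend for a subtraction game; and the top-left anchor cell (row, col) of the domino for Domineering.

p1 X@[XO./.OX/...]: (0,2)[XOX/.OX/...]+1* (1,0)[XO./XOX/...]+1 (2,0)[XO./.OX/X..]+1 (2,1)[XO./.OX/.X.]-1 (2,2)[XO./.OX/..X]-1
p2 O@[XOX/.OX/...]: (1,0)[XOX/OOX/...]-1* (2,0)[XOX/.OX/O..]-1 (2,1)[XOX/.OX/.O.]-1 (2,2)[XOX/.OX/..O]-1
p3 X@[XOX/OOX/...]: (2,0)[XOX/OOX/X..]+1* (2,1)[XOX/OOX/.X.]+1 (2,2)[XOX/OOX/..X]+1
p4 O@[XOX/OOX/X..]: (2,1)[XOX/OOX/XO.]-1* (2,2)[XOX/OOX/X.O]-1
p5 X@[XOX/OOX/XO.]: (2,2)[XOX/OOX/XOX]+1*
p6 O@[XOX/OOX/XOX] terminal -1; root [XO./.OX/...] d5

X's best at [XO./.OX/...]: (0,2)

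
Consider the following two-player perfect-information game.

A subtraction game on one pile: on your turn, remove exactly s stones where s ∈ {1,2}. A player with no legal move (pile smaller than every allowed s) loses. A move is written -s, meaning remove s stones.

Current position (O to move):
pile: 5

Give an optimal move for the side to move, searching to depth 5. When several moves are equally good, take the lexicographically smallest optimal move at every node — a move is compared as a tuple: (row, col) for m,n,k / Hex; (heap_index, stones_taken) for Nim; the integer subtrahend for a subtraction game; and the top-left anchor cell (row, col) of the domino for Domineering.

O's best at [5]: -2

[5] O move#1: -1:-1/4, -2:+1/3*
[3] X move#2: -1:-1/2*, -2:-1/1
[2] O move#3: -1:-1/1, -2:+1/0*
[0] end (terminal -1, X#4); searched 5 to 5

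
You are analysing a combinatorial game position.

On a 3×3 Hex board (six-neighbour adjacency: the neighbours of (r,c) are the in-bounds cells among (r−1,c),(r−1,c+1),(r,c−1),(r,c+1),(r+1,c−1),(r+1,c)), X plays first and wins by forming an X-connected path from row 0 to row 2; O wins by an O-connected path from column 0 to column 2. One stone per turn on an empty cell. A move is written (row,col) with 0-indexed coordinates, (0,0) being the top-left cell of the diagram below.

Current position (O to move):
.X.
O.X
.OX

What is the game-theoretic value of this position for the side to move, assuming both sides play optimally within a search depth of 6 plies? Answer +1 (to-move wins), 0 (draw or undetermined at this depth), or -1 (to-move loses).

value(.X./O.X/.OX, O) = -1

[.X./O.X/.OX] O move#1: (0,0):-1/OX./O.X/.OX*, (0,2):-1/.XO/O.X/.OX, (1,1):-1/.X./OOX/.OX, (2,0):-1/.X./O.X/OOX
[OX./O.X/.OX] X move#2: (0,2):+1/OXX/O.X/.OX*, (1,1):+1/OX./OXX/.OX, (2,0):+1/OX./O.X/XOX
[OXX/O.X/.OX] end (terminal -1, O#3); searched .X./O.X/.OX to 6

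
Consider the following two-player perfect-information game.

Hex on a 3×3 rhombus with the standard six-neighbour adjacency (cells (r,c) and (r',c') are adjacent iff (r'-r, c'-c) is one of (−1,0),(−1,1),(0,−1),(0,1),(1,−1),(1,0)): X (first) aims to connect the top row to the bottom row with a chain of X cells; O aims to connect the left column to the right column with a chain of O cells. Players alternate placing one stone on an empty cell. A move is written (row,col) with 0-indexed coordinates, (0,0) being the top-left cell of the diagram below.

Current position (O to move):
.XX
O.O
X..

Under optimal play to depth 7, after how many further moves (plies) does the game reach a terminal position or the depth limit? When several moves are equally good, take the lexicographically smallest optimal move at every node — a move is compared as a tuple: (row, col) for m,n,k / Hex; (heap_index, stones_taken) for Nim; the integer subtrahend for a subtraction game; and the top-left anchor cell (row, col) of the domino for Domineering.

p1 O@[.XX/O.O/X..]: (0,0)[OXX/O.O/X..]-1 (1,1)[.XX/OOO/X..]+1* (2,1)[.XX/O.O/XO.]-1 (2,2)[.XX/O.O/X.O]-1
p2 X@[.XX/OOO/X..] terminal -1; root [.XX/O.O/X..] d7

PV length from [.XX/O.O/X..]: 1 ply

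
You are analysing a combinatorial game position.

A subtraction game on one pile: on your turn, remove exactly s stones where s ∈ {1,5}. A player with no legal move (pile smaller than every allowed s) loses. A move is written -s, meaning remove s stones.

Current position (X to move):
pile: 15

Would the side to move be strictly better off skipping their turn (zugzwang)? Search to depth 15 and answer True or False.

zugzwang(15, X) = False

ply 1, X at 15 | -1=+1→14*; -5=+1→10
ply 2, O at 14 | -1=-1→13*; -5=-1→9
ply 3, X at 13 | -1=+1→12*; -5=+1→8
ply 4, O at 12 | -1=-1→11*; -5=-1→7
ply 5, X at 11 | -1=+1→10*; -5=+1→6
ply 6, O at 10 | -1=-1→9*; -5=-1→5
ply 7, X at 9 | -1=+1→8*; -5=+1→4
ply 8, O at 8 | -1=-1→7*; -5=-1→3
ply 9, X at 7 | -1=+1→6*; -5=+1→2
ply 10, O at 6 | -1=-1→5*; -5=-1→1
ply 11, X at 5 | -1=+1→4*; -5=+1→0
ply 12, O at 4 | -1=-1→3*
ply 13, X at 3 | -1=+1→2*
ply 14, O at 2 | -1=-1→1*
ply 15, X at 1 | -1=+1→0*
ply 16: 0 is terminal -1 (O); from 15 depth 15
if X skipped the turn, O would face:
~ ply 1, O at 15 | -1=+1→14*; -5=+1→10
~ ply 2, X at 14 | -1=-1→13*; -5=-1→9
~ ply 3, O at 13 | -1=+1→12*; -5=+1→8
~ ply 4, X at 12 | -1=-1→11*; -5=-1→7
~ ply 5, O at 11 | -1=+1→10*; -5=+1→6
~ ply 6, X at 10 | -1=-1→9*; -5=-1→5
~ ply 7, O at 9 | -1=+1→8*; -5=+1→4
~ ply 8, X at 8 | -1=-1→7*; -5=-1→3
~ ply 9, O at 7 | -1=+1→6*; -5=+1→2
~ ply 10, X at 6 | -1=-1→5*; -5=-1→1
~ ply 11, O at 5 | -1=+1→4*; -5=+1→0
~ ply 12, X at 4 | -1=-1→3*
~ ply 13, O at 3 | -1=+1→2*
~ ply 14, X at 2 | -1=-1→1*
~ ply 15, O at 1 | -1=+1→0*
~ ply 16: 0 is terminal -1 (X); from 15 depth 15
compare (X): move=+1 vs pass=-1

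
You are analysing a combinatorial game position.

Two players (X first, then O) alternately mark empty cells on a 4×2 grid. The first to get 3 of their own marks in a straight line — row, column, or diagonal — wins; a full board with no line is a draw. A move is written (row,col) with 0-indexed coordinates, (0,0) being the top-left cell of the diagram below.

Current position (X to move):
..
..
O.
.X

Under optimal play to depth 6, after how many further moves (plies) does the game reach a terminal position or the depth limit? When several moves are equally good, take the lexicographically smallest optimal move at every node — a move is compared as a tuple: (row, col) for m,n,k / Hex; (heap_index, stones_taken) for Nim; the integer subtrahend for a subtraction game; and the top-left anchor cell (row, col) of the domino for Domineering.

ply 1, X at ../../O./.X | (0,0)=+0→X./../O./.X*; (0,1)=-1→.X/../O./.X; (1,0)=+0→../X./O./.X; (1,1)=+0→../.X/O./.X; (2,1)=+0→../../OX/.X; (3,0)=+0→../../O./XX
ply 2, O at X./../O./.X | (0,1)=+0→XO/../O./.X*; (1,0)=+0→X./O./O./.X; (1,1)=+0→X./.O/O./.X; (2,1)=+0→X./../OO/.X; (3,0)=+0→X./../O./OX
ply 3, X at XO/../O./.X | (1,0)=+0→XO/X./O./.X*; (1,1)=+0→XO/.X/O./.X; (2,1)=+0→XO/../OX/.X; (3,0)=+0→XO/../O./XX
ply 4, O at XO/X./O./.X | (1,1)=+0→XO/XO/O./.X*; (2,1)=+0→XO/X./OO/.X; (3,0)=+0→XO/X./O./OX
ply 5, X at XO/XO/O./.X | (2,1)=+0→XO/XO/OX/.X*; (3,0)=-1→XO/XO/O./XX
ply 6, O at XO/XO/OX/.X | (3,0)=+0→XO/XO/OX/OX*
ply 7: XO/XO/OX/OX is terminal +0 (X); from ../../O./.X depth 6

PV length from [../../O./.X]: 6 plies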